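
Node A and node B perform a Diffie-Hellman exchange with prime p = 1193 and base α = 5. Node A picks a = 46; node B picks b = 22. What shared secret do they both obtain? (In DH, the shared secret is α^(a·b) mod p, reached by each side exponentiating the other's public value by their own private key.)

Node A sends A = α^a mod p = 5^46 mod 1193.
5^1 ≡ 5 (mod 1193)
5^2 = (5^1)^2 ≡ 5^2 = 25 ≡ 25 (mod 1193)
5^4 = (5^2)^2 ≡ 25^2 = 625 ≡ 625 (mod 1193)
5^8 = (5^4)^2 ≡ 625^2 = 390625 ≡ 514 (mod 1193)
5^16 = (5^8)^2 ≡ 514^2 = 264196 ≡ 543 (mod 1193)
5^32 = (5^16)^2 ≡ 543^2 = 294849 ≡ 178 (mod 1193)
5^46 = 5^32 · 5^8 · 5^4 · 5^2 ≡ 178 · 514 · 625 · 25 ≡ 144 (mod 1193).
So A = 144. Node B then computes K = A^b mod p = 144^22 mod 1193.
144^1 ≡ 144 (mod 1193)
144^2 = (144^1)^2 ≡ 144^2 = 20736 ≡ 455 (mod 1193)
144^4 = (144^2)^2 ≡ 455^2 = 207025 ≡ 636 (mod 1193)
144^8 = (144^4)^2 ≡ 636^2 = 404496 ≡ 69 (mod 1193)
144^16 = (144^8)^2 ≡ 69^2 = 4761 ≡ 1182 (mod 1193)
144^22 = 144^16 · 144^4 · 144^2 ≡ 1182 · 636 · 455 ≡ 937 (mod 1193).

937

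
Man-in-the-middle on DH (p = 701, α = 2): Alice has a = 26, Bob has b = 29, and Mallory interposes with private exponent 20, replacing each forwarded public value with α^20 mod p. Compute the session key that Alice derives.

289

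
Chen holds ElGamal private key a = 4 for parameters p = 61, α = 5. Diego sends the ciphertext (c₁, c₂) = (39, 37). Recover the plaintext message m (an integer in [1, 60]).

29

Shared mask s = c₁^a mod p = 39^4 mod 61.
39^1 ≡ 39 (mod 61)
39^2 = (39^1)^2 ≡ 39^2 = 1521 ≡ 57 (mod 61)
39^4 = (39^2)^2 ≡ 57^2 = 3249 ≡ 16 (mod 61)
So s = 16; s⁻¹ ≡ 42 (mod 61).
m = c₂ · s⁻¹ mod 61 = 37 · 42 mod 61 = 29.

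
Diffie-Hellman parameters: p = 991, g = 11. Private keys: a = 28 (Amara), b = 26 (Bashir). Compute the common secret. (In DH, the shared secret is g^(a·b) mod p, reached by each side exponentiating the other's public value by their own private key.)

Amara sends A = g^a mod p = 11^28 mod 991.
11^1 ≡ 11 (mod 991)
11^2 = (11^1)^2 ≡ 11^2 = 121 ≡ 121 (mod 991)
11^4 = (11^2)^2 ≡ 121^2 = 14641 ≡ 767 (mod 991)
11^8 = (11^4)^2 ≡ 767^2 = 588289 ≡ 626 (mod 991)
11^16 = (11^8)^2 ≡ 626^2 = 391876 ≡ 431 (mod 991)
11^28 = 11^16 · 11^8 · 11^4 ≡ 431 · 626 · 767 ≡ 582 (mod 991).
So A = 582. Bashir then computes K = A^b mod p = 582^26 mod 991.
582^1 ≡ 582 (mod 991)
582^2 = (582^1)^2 ≡ 582^2 = 338724 ≡ 793 (mod 991)
582^4 = (582^2)^2 ≡ 793^2 = 628849 ≡ 555 (mod 991)
582^8 = (582^4)^2 ≡ 555^2 = 308025 ≡ 815 (mod 991)
582^16 = (582^8)^2 ≡ 815^2 = 664225 ≡ 255 (mod 991)
582^26 = 582^16 · 582^8 · 582^2 ≡ 255 · 815 · 793 ≡ 934 (mod 991).

934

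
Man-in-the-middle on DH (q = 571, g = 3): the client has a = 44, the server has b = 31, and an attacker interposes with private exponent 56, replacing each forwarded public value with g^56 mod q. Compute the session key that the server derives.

287

The server receives an attacker's public value M = 3^56 mod 571 instead of the honest one.
3^1 ≡ 3 (mod 571)
3^2 = (3^1)^2 ≡ 3^2 = 9 ≡ 9 (mod 571)
3^4 = (3^2)^2 ≡ 9^2 = 81 ≡ 81 (mod 571)
3^8 = (3^4)^2 ≡ 81^2 = 6561 ≡ 280 (mod 571)
3^16 = (3^8)^2 ≡ 280^2 = 78400 ≡ 173 (mod 571)
3^32 = (3^16)^2 ≡ 173^2 = 29929 ≡ 237 (mod 571)
3^56 = 3^32 · 3^16 · 3^8 ≡ 237 · 173 · 280 ≡ 325 (mod 571).
So M = 325. The server computes K = M^31 mod 571.
325^1 ≡ 325 (mod 571)
325^2 = (325^1)^2 ≡ 325^2 = 105625 ≡ 561 (mod 571)
325^4 = (325^2)^2 ≡ 561^2 = 314721 ≡ 100 (mod 571)
325^8 = (325^4)^2 ≡ 100^2 = 10000 ≡ 293 (mod 571)
325^16 = (325^8)^2 ≡ 293^2 = 85849 ≡ 199 (mod 571)
325^31 = 325^16 · 325^8 · 325^4 · 325^2 · 325^1 ≡ 199 · 293 · 100 · 561 · 325 ≡ 287 (mod 571).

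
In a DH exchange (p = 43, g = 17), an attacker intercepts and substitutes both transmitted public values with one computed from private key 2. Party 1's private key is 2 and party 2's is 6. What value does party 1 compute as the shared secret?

15

Party 1 receives an attacker's public value M = 17^2 mod 43 instead of the honest one.
17^1 ≡ 17 (mod 43)
17^2 = (17^1)^2 ≡ 17^2 = 289 ≡ 31 (mod 43)
So M = 31. Party 1 computes K = M^2 mod 43.
31^1 ≡ 31 (mod 43)
31^2 = (31^1)^2 ≡ 31^2 = 961 ≡ 15 (mod 43)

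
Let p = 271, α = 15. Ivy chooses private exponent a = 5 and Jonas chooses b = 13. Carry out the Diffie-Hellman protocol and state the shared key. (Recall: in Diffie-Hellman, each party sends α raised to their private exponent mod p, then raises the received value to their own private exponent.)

Ivy sends A = α^a mod p = 15^5 mod 271.
15^1 ≡ 15 (mod 271)
15^2 = (15^1)^2 ≡ 15^2 = 225 ≡ 225 (mod 271)
15^4 = (15^2)^2 ≡ 225^2 = 50625 ≡ 219 (mod 271)
15^5 = 15^4 · 15^1 ≡ 219 · 15 ≡ 33 (mod 271).
So A = 33. Jonas then computes K = A^b mod p = 33^13 mod 271.
33^1 ≡ 33 (mod 271)
33^2 = (33^1)^2 ≡ 33^2 = 1089 ≡ 5 (mod 271)
33^4 = (33^2)^2 ≡ 5^2 = 25 ≡ 25 (mod 271)
33^8 = (33^4)^2 ≡ 25^2 = 625 ≡ 83 (mod 271)
33^13 = 33^8 · 33^4 · 33^1 ≡ 83 · 25 · 33 ≡ 183 (mod 271).

183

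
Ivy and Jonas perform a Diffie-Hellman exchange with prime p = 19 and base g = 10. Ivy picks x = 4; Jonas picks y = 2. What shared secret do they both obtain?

17

Ivy sends A = g^x mod p = 10^4 mod 19.
10^1 ≡ 10 (mod 19)
10^2 = (10^1)^2 ≡ 10^2 = 100 ≡ 5 (mod 19)
10^4 = (10^2)^2 ≡ 5^2 = 25 ≡ 6 (mod 19)
So A = 6. Jonas then computes K = A^y mod p = 6^2 mod 19.
6^1 ≡ 6 (mod 19)
6^2 = (6^1)^2 ≡ 6^2 = 36 ≡ 17 (mod 19)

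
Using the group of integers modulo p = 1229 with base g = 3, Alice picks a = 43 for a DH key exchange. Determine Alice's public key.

Public value = 3^43 mod 1229.
3^1 ≡ 3 (mod 1229)
3^2 = (3^1)^2 ≡ 3^2 = 9 ≡ 9 (mod 1229)
3^4 = (3^2)^2 ≡ 9^2 = 81 ≡ 81 (mod 1229)
3^8 = (3^4)^2 ≡ 81^2 = 6561 ≡ 416 (mod 1229)
3^16 = (3^8)^2 ≡ 416^2 = 173056 ≡ 996 (mod 1229)
3^32 = (3^16)^2 ≡ 996^2 = 992016 ≡ 213 (mod 1229)
3^43 = 3^32 · 3^8 · 3^2 · 3^1 ≡ 213 · 416 · 9 · 3 ≡ 782 (mod 1229).

782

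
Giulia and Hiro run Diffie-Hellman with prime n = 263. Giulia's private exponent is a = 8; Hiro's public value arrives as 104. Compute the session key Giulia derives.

54

Shared key K = 104^8 mod 263.
104^1 ≡ 104 (mod 263)
104^2 = (104^1)^2 ≡ 104^2 = 10816 ≡ 33 (mod 263)
104^4 = (104^2)^2 ≡ 33^2 = 1089 ≡ 37 (mod 263)
104^8 = (104^4)^2 ≡ 37^2 = 1369 ≡ 54 (mod 263)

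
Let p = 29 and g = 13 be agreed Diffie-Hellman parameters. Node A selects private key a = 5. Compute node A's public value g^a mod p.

6

Public value = 13^5 mod 29.
13^1 ≡ 13 (mod 29)
13^2 = (13^1)^2 ≡ 13^2 = 169 ≡ 24 (mod 29)
13^4 = (13^2)^2 ≡ 24^2 = 576 ≡ 25 (mod 29)
13^5 = 13^4 · 13^1 ≡ 25 · 13 ≡ 6 (mod 29).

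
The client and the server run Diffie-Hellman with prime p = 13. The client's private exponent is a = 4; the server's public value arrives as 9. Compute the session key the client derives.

9

Shared key K = 9^4 mod 13.
9^1 ≡ 9 (mod 13)
9^2 = (9^1)^2 ≡ 9^2 = 81 ≡ 3 (mod 13)
9^4 = (9^2)^2 ≡ 3^2 = 9 ≡ 9 (mod 13)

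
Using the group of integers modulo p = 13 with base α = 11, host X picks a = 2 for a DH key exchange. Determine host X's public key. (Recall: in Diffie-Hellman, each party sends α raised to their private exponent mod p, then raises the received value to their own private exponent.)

4

Public value = 11^{2} \pmod{13}.
11^1 ≡ 11 (mod 13)
11^2 = (11^1)^2 ≡ 11^2 = 121 ≡ 4 (mod 13)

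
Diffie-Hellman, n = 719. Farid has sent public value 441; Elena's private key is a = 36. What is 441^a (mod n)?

Shared key K = 441^36 mod 719.
441^1 ≡ 441 (mod 719)
441^2 = (441^1)^2 ≡ 441^2 = 194481 ≡ 351 (mod 719)
441^4 = (441^2)^2 ≡ 351^2 = 123201 ≡ 252 (mod 719)
441^8 = (441^4)^2 ≡ 252^2 = 63504 ≡ 232 (mod 719)
441^16 = (441^8)^2 ≡ 232^2 = 53824 ≡ 618 (mod 719)
441^32 = (441^16)^2 ≡ 618^2 = 381924 ≡ 135 (mod 719)
441^36 = 441^32 · 441^4 ≡ 135 · 252 ≡ 227 (mod 719).

227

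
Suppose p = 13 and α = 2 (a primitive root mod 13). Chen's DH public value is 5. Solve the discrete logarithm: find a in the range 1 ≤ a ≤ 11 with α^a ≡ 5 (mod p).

9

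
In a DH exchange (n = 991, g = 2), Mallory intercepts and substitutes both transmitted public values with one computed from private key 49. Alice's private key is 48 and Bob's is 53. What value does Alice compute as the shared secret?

Alice receives Mallory's public value M = 2^49 mod 991 instead of the honest one.
2^1 ≡ 2 (mod 991)
2^2 = (2^1)^2 ≡ 2^2 = 4 ≡ 4 (mod 991)
2^4 = (2^2)^2 ≡ 4^2 = 16 ≡ 16 (mod 991)
2^8 = (2^4)^2 ≡ 16^2 = 256 ≡ 256 (mod 991)
2^16 = (2^8)^2 ≡ 256^2 = 65536 ≡ 130 (mod 991)
2^32 = (2^16)^2 ≡ 130^2 = 16900 ≡ 53 (mod 991)
2^49 = 2^32 · 2^16 · 2^1 ≡ 53 · 130 · 2 ≡ 897 (mod 991).
So M = 897. Alice computes K = M^48 mod 991.
897^1 ≡ 897 (mod 991)
897^2 = (897^1)^2 ≡ 897^2 = 804609 ≡ 908 (mod 991)
897^4 = (897^2)^2 ≡ 908^2 = 824464 ≡ 943 (mod 991)
897^8 = (897^4)^2 ≡ 943^2 = 889249 ≡ 322 (mod 991)
897^16 = (897^8)^2 ≡ 322^2 = 103684 ≡ 620 (mod 991)
897^32 = (897^16)^2 ≡ 620^2 = 384400 ≡ 883 (mod 991)
897^48 = 897^32 · 897^16 ≡ 883 · 620 ≡ 428 (mod 991).

428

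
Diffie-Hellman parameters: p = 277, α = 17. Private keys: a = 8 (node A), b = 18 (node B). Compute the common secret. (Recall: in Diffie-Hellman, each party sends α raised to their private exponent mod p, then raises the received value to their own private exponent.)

211

Node A sends A = α^a mod p = 17^8 mod 277.
17^1 ≡ 17 (mod 277)
17^2 = (17^1)^2 ≡ 17^2 = 289 ≡ 12 (mod 277)
17^4 = (17^2)^2 ≡ 12^2 = 144 ≡ 144 (mod 277)
17^8 = (17^4)^2 ≡ 144^2 = 20736 ≡ 238 (mod 277)
So A = 238. Node B then computes K = A^b mod p = 238^18 mod 277.
238^1 ≡ 238 (mod 277)
238^2 = (238^1)^2 ≡ 238^2 = 56644 ≡ 136 (mod 277)
238^4 = (238^2)^2 ≡ 136^2 = 18496 ≡ 214 (mod 277)
238^8 = (238^4)^2 ≡ 214^2 = 45796 ≡ 91 (mod 277)
238^16 = (238^8)^2 ≡ 91^2 = 8281 ≡ 248 (mod 277)
238^18 = 238^16 · 238^2 ≡ 248 · 136 ≡ 211 (mod 277).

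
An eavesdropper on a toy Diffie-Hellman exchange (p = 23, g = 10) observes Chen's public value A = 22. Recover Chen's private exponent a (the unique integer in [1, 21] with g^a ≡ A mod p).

Try successive powers of 10 modulo 23:
10^1 ≡ 10
10^2 ≡ 8
10^3 ≡ 11
10^4 ≡ 18
10^5 ≡ 19
10^6 ≡ 6
10^7 ≡ 14
10^8 ≡ 2
10^9 ≡ 20
10^10 ≡ 16
10^11 ≡ 22
Found: a = 11.

11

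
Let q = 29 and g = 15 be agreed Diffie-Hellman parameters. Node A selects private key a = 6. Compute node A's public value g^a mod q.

Public value = 15^6 mod 29.
15^1 ≡ 15 (mod 29)
15^2 = (15^1)^2 ≡ 15^2 = 225 ≡ 22 (mod 29)
15^4 = (15^2)^2 ≡ 22^2 = 484 ≡ 20 (mod 29)
15^6 = 15^4 · 15^2 ≡ 20 · 22 ≡ 5 (mod 29).

5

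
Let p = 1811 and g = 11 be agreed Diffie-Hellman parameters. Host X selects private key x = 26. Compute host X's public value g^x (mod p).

1398

Public value = 11^26 (mod 1811).
11^1 ≡ 11 (mod 1811)
11^2 = (11^1)^2 ≡ 11^2 = 121 ≡ 121 (mod 1811)
11^4 = (11^2)^2 ≡ 121^2 = 14641 ≡ 153 (mod 1811)
11^8 = (11^4)^2 ≡ 153^2 = 23409 ≡ 1677 (mod 1811)
11^16 = (11^8)^2 ≡ 1677^2 = 2812329 ≡ 1657 (mod 1811)
11^26 = 11^16 · 11^8 · 11^2 ≡ 1657 · 1677 · 121 ≡ 1398 (mod 1811).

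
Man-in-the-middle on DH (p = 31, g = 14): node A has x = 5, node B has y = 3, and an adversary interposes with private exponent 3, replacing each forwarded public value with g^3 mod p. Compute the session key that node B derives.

4

Node B receives an adversary's public value M = 14^3 mod 31 instead of the honest one.
14^1 ≡ 14 (mod 31)
14^2 = (14^1)^2 ≡ 14^2 = 196 ≡ 10 (mod 31)
14^3 = 14^2 · 14^1 ≡ 10 · 14 ≡ 16 (mod 31).
So M = 16. Node B computes K = M^3 mod 31.
16^1 ≡ 16 (mod 31)
16^2 = (16^1)^2 ≡ 16^2 = 256 ≡ 8 (mod 31)
16^3 = 16^2 · 16^1 ≡ 8 · 16 ≡ 4 (mod 31).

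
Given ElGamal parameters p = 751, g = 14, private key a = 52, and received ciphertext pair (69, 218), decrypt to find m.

439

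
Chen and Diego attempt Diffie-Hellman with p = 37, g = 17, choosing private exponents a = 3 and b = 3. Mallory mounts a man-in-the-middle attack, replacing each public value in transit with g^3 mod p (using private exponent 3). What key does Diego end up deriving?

6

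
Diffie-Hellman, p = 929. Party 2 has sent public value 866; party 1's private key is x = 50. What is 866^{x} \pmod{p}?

919

Shared key K = 866^50 mod 929.
866^1 ≡ 866 (mod 929)
866^2 = (866^1)^2 ≡ 866^2 = 749956 ≡ 253 (mod 929)
866^4 = (866^2)^2 ≡ 253^2 = 64009 ≡ 837 (mod 929)
866^8 = (866^4)^2 ≡ 837^2 = 700569 ≡ 103 (mod 929)
866^16 = (866^8)^2 ≡ 103^2 = 10609 ≡ 390 (mod 929)
866^32 = (866^16)^2 ≡ 390^2 = 152100 ≡ 673 (mod 929)
866^50 = 866^32 · 866^16 · 866^2 ≡ 673 · 390 · 253 ≡ 919 (mod 929).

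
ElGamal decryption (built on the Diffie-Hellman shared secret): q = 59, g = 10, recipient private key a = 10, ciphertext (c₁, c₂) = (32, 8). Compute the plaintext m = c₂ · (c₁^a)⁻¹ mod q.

42

Shared mask s = c₁^a mod q = 32^10 mod 59.
32^1 ≡ 32 (mod 59)
32^2 = (32^1)^2 ≡ 32^2 = 1024 ≡ 21 (mod 59)
32^4 = (32^2)^2 ≡ 21^2 = 441 ≡ 28 (mod 59)
32^8 = (32^4)^2 ≡ 28^2 = 784 ≡ 17 (mod 59)
32^10 = 32^8 · 32^2 ≡ 17 · 21 ≡ 3 (mod 59).
So s = 3; s⁻¹ ≡ 20 (mod 59).
m = c₂ · s⁻¹ mod 59 = 8 · 20 mod 59 = 42.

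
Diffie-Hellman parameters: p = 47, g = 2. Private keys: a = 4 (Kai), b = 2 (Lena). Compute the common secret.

21

Lena sends B = g^b mod p = 2^2 mod 47.
2^1 ≡ 2 (mod 47)
2^2 = (2^1)^2 ≡ 2^2 = 4 ≡ 4 (mod 47)
So B = 4. Kai then computes K = B^a mod p = 4^4 mod 47.
4^1 ≡ 4 (mod 47)
4^2 = (4^1)^2 ≡ 4^2 = 16 ≡ 16 (mod 47)
4^4 = (4^2)^2 ≡ 16^2 = 256 ≡ 21 (mod 47)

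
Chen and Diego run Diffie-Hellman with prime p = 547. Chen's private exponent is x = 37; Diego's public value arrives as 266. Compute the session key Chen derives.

459

Shared key K = 266^37 mod 547.
266^1 ≡ 266 (mod 547)
266^2 = (266^1)^2 ≡ 266^2 = 70756 ≡ 193 (mod 547)
266^4 = (266^2)^2 ≡ 193^2 = 37249 ≡ 53 (mod 547)
266^8 = (266^4)^2 ≡ 53^2 = 2809 ≡ 74 (mod 547)
266^16 = (266^8)^2 ≡ 74^2 = 5476 ≡ 6 (mod 547)
266^32 = (266^16)^2 ≡ 6^2 = 36 ≡ 36 (mod 547)
266^37 = 266^32 · 266^4 · 266^1 ≡ 36 · 53 · 266 ≡ 459 (mod 547).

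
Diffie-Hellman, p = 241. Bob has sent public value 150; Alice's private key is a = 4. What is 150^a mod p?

98

Shared key K = 150^4 mod 241.
150^1 ≡ 150 (mod 241)
150^2 = (150^1)^2 ≡ 150^2 = 22500 ≡ 87 (mod 241)
150^4 = (150^2)^2 ≡ 87^2 = 7569 ≡ 98 (mod 241)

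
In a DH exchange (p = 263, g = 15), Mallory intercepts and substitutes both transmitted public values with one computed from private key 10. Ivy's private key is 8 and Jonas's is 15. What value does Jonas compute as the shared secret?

75

Jonas receives Mallory's public value M = 15^10 mod 263 instead of the honest one.
15^1 ≡ 15 (mod 263)
15^2 = (15^1)^2 ≡ 15^2 = 225 ≡ 225 (mod 263)
15^4 = (15^2)^2 ≡ 225^2 = 50625 ≡ 129 (mod 263)
15^8 = (15^4)^2 ≡ 129^2 = 16641 ≡ 72 (mod 263)
15^10 = 15^8 · 15^2 ≡ 72 · 225 ≡ 157 (mod 263).
So M = 157. Jonas computes K = M^15 mod 263.
157^1 ≡ 157 (mod 263)
157^2 = (157^1)^2 ≡ 157^2 = 24649 ≡ 190 (mod 263)
157^4 = (157^2)^2 ≡ 190^2 = 36100 ≡ 69 (mod 263)
157^8 = (157^4)^2 ≡ 69^2 = 4761 ≡ 27 (mod 263)
157^15 = 157^8 · 157^4 · 157^2 · 157^1 ≡ 27 · 69 · 190 · 157 ≡ 75 (mod 263).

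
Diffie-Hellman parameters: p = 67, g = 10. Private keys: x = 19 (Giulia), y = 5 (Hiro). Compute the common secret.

Hiro sends B = g^y mod p = 10^5 mod 67.
10^1 ≡ 10 (mod 67)
10^2 = (10^1)^2 ≡ 10^2 = 100 ≡ 33 (mod 67)
10^4 = (10^2)^2 ≡ 33^2 = 1089 ≡ 17 (mod 67)
10^5 = 10^4 · 10^1 ≡ 17 · 10 ≡ 36 (mod 67).
So B = 36. Giulia then computes K = B^x mod p = 36^19 mod 67.
36^1 ≡ 36 (mod 67)
36^2 = (36^1)^2 ≡ 36^2 = 1296 ≡ 23 (mod 67)
36^4 = (36^2)^2 ≡ 23^2 = 529 ≡ 60 (mod 67)
36^8 = (36^4)^2 ≡ 60^2 = 3600 ≡ 49 (mod 67)
36^16 = (36^8)^2 ≡ 49^2 = 2401 ≡ 56 (mod 67)
36^19 = 36^16 · 36^2 · 36^1 ≡ 56 · 23 · 36 ≡ 4 (mod 67).

4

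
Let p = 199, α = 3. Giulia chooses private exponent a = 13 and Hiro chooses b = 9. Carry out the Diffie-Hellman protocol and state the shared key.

Hiro sends B = α^b mod p = 3^9 mod 199.
3^1 ≡ 3 (mod 199)
3^2 = (3^1)^2 ≡ 3^2 = 9 ≡ 9 (mod 199)
3^4 = (3^2)^2 ≡ 9^2 = 81 ≡ 81 (mod 199)
3^8 = (3^4)^2 ≡ 81^2 = 6561 ≡ 193 (mod 199)
3^9 = 3^8 · 3^1 ≡ 193 · 3 ≡ 181 (mod 199).
So B = 181. Giulia then computes K = B^a mod p = 181^13 mod 199.
181^1 ≡ 181 (mod 199)
181^2 = (181^1)^2 ≡ 181^2 = 32761 ≡ 125 (mod 199)
181^4 = (181^2)^2 ≡ 125^2 = 15625 ≡ 103 (mod 199)
181^8 = (181^4)^2 ≡ 103^2 = 10609 ≡ 62 (mod 199)
181^13 = 181^8 · 181^4 · 181^1 ≡ 62 · 103 · 181 ≡ 74 (mod 199).

74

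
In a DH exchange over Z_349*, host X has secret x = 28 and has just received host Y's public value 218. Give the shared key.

41

Shared key K = 218^28 mod 349.
218^1 ≡ 218 (mod 349)
218^2 = (218^1)^2 ≡ 218^2 = 47524 ≡ 60 (mod 349)
218^4 = (218^2)^2 ≡ 60^2 = 3600 ≡ 110 (mod 349)
218^8 = (218^4)^2 ≡ 110^2 = 12100 ≡ 234 (mod 349)
218^16 = (218^8)^2 ≡ 234^2 = 54756 ≡ 312 (mod 349)
218^28 = 218^16 · 218^8 · 218^4 ≡ 312 · 234 · 110 ≡ 41 (mod 349).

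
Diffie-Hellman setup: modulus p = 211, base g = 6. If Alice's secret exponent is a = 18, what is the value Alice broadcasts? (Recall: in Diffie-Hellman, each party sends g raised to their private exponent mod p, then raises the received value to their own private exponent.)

11

Public value = 6^18 mod 211.
6^1 ≡ 6 (mod 211)
6^2 = (6^1)^2 ≡ 6^2 = 36 ≡ 36 (mod 211)
6^4 = (6^2)^2 ≡ 36^2 = 1296 ≡ 30 (mod 211)
6^8 = (6^4)^2 ≡ 30^2 = 900 ≡ 56 (mod 211)
6^16 = (6^8)^2 ≡ 56^2 = 3136 ≡ 182 (mod 211)
6^18 = 6^16 · 6^2 ≡ 182 · 36 ≡ 11 (mod 211).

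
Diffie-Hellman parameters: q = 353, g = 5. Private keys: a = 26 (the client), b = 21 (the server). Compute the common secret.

130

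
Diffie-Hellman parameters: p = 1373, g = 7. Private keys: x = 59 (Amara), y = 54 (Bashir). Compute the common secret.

478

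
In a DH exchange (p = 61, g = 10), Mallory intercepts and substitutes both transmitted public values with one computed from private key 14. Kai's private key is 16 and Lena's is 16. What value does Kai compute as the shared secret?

56

Kai receives Mallory's public value M = 10^14 mod 61 instead of the honest one.
10^1 ≡ 10 (mod 61)
10^2 = (10^1)^2 ≡ 10^2 = 100 ≡ 39 (mod 61)
10^4 = (10^2)^2 ≡ 39^2 = 1521 ≡ 57 (mod 61)
10^8 = (10^4)^2 ≡ 57^2 = 3249 ≡ 16 (mod 61)
10^14 = 10^8 · 10^4 · 10^2 ≡ 16 · 57 · 39 ≡ 5 (mod 61).
So M = 5. Kai computes K = M^16 mod 61.
5^1 ≡ 5 (mod 61)
5^2 = (5^1)^2 ≡ 5^2 = 25 ≡ 25 (mod 61)
5^4 = (5^2)^2 ≡ 25^2 = 625 ≡ 15 (mod 61)
5^8 = (5^4)^2 ≡ 15^2 = 225 ≡ 42 (mod 61)
5^16 = (5^8)^2 ≡ 42^2 = 1764 ≡ 56 (mod 61)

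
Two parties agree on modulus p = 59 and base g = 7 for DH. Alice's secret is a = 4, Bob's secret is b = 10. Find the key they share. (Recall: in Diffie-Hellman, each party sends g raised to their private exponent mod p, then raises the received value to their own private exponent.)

Alice sends A = g^a mod p = 7^4 mod 59.
7^1 ≡ 7 (mod 59)
7^2 = (7^1)^2 ≡ 7^2 = 49 ≡ 49 (mod 59)
7^4 = (7^2)^2 ≡ 49^2 = 2401 ≡ 41 (mod 59)
So A = 41. Bob then computes K = A^b mod p = 41^10 mod 59.
41^1 ≡ 41 (mod 59)
41^2 = (41^1)^2 ≡ 41^2 = 1681 ≡ 29 (mod 59)
41^4 = (41^2)^2 ≡ 29^2 = 841 ≡ 15 (mod 59)
41^8 = (41^4)^2 ≡ 15^2 = 225 ≡ 48 (mod 59)
41^10 = 41^8 · 41^2 ≡ 48 · 29 ≡ 35 (mod 59).

35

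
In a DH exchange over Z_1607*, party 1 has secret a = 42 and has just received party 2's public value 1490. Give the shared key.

Shared key K = 1490^42 mod 1607.
1490^1 ≡ 1490 (mod 1607)
1490^2 = (1490^1)^2 ≡ 1490^2 = 2220100 ≡ 833 (mod 1607)
1490^4 = (1490^2)^2 ≡ 833^2 = 693889 ≡ 1272 (mod 1607)
1490^8 = (1490^4)^2 ≡ 1272^2 = 1617984 ≡ 1342 (mod 1607)
1490^16 = (1490^8)^2 ≡ 1342^2 = 1800964 ≡ 1124 (mod 1607)
1490^32 = (1490^16)^2 ≡ 1124^2 = 1263376 ≡ 274 (mod 1607)
1490^42 = 1490^32 · 1490^8 · 1490^2 ≡ 274 · 1342 · 833 ≡ 136 (mod 1607).

136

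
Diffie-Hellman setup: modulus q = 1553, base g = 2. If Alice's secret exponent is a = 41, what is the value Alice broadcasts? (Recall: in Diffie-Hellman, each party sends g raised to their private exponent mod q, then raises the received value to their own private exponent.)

1054

Public value = 2^{41} \pmod{1553}.
2^1 ≡ 2 (mod 1553)
2^2 = (2^1)^2 ≡ 2^2 = 4 ≡ 4 (mod 1553)
2^4 = (2^2)^2 ≡ 4^2 = 16 ≡ 16 (mod 1553)
2^8 = (2^4)^2 ≡ 16^2 = 256 ≡ 256 (mod 1553)
2^16 = (2^8)^2 ≡ 256^2 = 65536 ≡ 310 (mod 1553)
2^32 = (2^16)^2 ≡ 310^2 = 96100 ≡ 1367 (mod 1553)
2^41 = 2^32 · 2^8 · 2^1 ≡ 1367 · 256 · 2 ≡ 1054 (mod 1553).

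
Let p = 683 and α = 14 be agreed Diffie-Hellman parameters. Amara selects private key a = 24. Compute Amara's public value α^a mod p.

412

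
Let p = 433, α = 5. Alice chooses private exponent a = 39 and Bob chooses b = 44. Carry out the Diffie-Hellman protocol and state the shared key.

266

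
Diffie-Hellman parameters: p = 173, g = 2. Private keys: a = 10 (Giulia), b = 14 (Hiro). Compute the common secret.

164

Giulia sends A = g^a mod p = 2^10 mod 173.
2^1 ≡ 2 (mod 173)
2^2 = (2^1)^2 ≡ 2^2 = 4 ≡ 4 (mod 173)
2^4 = (2^2)^2 ≡ 4^2 = 16 ≡ 16 (mod 173)
2^8 = (2^4)^2 ≡ 16^2 = 256 ≡ 83 (mod 173)
2^10 = 2^8 · 2^2 ≡ 83 · 4 ≡ 159 (mod 173).
So A = 159. Hiro then computes K = A^b mod p = 159^14 mod 173.
159^1 ≡ 159 (mod 173)
159^2 = (159^1)^2 ≡ 159^2 = 25281 ≡ 23 (mod 173)
159^4 = (159^2)^2 ≡ 23^2 = 529 ≡ 10 (mod 173)
159^8 = (159^4)^2 ≡ 10^2 = 100 ≡ 100 (mod 173)
159^14 = 159^8 · 159^4 · 159^2 ≡ 100 · 10 · 23 ≡ 164 (mod 173).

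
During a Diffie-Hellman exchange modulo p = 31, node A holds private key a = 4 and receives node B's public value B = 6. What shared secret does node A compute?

25

Shared key K = 6^4 mod 31.
6^1 ≡ 6 (mod 31)
6^2 = (6^1)^2 ≡ 6^2 = 36 ≡ 5 (mod 31)
6^4 = (6^2)^2 ≡ 5^2 = 25 ≡ 25 (mod 31)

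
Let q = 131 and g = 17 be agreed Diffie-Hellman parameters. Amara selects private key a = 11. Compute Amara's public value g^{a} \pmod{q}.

Public value = 17^{11} \pmod{131}.
17^1 ≡ 17 (mod 131)
17^2 = (17^1)^2 ≡ 17^2 = 289 ≡ 27 (mod 131)
17^4 = (17^2)^2 ≡ 27^2 = 729 ≡ 74 (mod 131)
17^8 = (17^4)^2 ≡ 74^2 = 5476 ≡ 105 (mod 131)
17^11 = 17^8 · 17^2 · 17^1 ≡ 105 · 27 · 17 ≡ 118 (mod 131).

118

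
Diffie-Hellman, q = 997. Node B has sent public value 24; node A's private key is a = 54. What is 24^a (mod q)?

Shared key K = 24^54 mod 997.
24^1 ≡ 24 (mod 997)
24^2 = (24^1)^2 ≡ 24^2 = 576 ≡ 576 (mod 997)
24^4 = (24^2)^2 ≡ 576^2 = 331776 ≡ 772 (mod 997)
24^8 = (24^4)^2 ≡ 772^2 = 595984 ≡ 775 (mod 997)
24^16 = (24^8)^2 ≡ 775^2 = 600625 ≡ 431 (mod 997)
24^32 = (24^16)^2 ≡ 431^2 = 185761 ≡ 319 (mod 997)
24^54 = 24^32 · 24^16 · 24^4 · 24^2 ≡ 319 · 431 · 772 · 576 ≡ 27 (mod 997).

27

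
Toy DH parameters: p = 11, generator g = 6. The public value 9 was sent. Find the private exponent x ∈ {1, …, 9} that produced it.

4

Try successive powers of 6 modulo 11:
6^1 ≡ 6
6^2 ≡ 3
6^3 ≡ 7
6^4 ≡ 9
Found: x = 4.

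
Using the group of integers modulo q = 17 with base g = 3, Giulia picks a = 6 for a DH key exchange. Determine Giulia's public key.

Public value = 3^6 mod 17.
3^1 ≡ 3 (mod 17)
3^2 = (3^1)^2 ≡ 3^2 = 9 ≡ 9 (mod 17)
3^4 = (3^2)^2 ≡ 9^2 = 81 ≡ 13 (mod 17)
3^6 = 3^4 · 3^2 ≡ 13 · 9 ≡ 15 (mod 17).

15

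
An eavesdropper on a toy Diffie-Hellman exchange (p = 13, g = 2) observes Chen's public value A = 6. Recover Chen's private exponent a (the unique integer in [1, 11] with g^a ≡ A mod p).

5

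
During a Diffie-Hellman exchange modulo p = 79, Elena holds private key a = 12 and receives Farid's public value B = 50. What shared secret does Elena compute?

21

Shared key K = 50^12 mod 79.
50^1 ≡ 50 (mod 79)
50^2 = (50^1)^2 ≡ 50^2 = 2500 ≡ 51 (mod 79)
50^4 = (50^2)^2 ≡ 51^2 = 2601 ≡ 73 (mod 79)
50^8 = (50^4)^2 ≡ 73^2 = 5329 ≡ 36 (mod 79)
50^12 = 50^8 · 50^4 ≡ 36 · 73 ≡ 21 (mod 79).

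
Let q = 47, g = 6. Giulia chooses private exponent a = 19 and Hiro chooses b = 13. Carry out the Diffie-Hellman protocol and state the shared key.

25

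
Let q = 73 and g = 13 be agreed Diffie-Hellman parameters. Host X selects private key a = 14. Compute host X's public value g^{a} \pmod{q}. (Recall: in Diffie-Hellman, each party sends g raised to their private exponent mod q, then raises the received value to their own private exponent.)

Public value = 13^{14} \pmod{73}.
13^1 ≡ 13 (mod 73)
13^2 = (13^1)^2 ≡ 13^2 = 169 ≡ 23 (mod 73)
13^4 = (13^2)^2 ≡ 23^2 = 529 ≡ 18 (mod 73)
13^8 = (13^4)^2 ≡ 18^2 = 324 ≡ 32 (mod 73)
13^14 = 13^8 · 13^4 · 13^2 ≡ 32 · 18 · 23 ≡ 35 (mod 73).

35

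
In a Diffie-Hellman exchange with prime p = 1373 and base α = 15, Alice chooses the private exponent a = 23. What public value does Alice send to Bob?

700

Public value = 15^23 mod 1373.
15^1 ≡ 15 (mod 1373)
15^2 = (15^1)^2 ≡ 15^2 = 225 ≡ 225 (mod 1373)
15^4 = (15^2)^2 ≡ 225^2 = 50625 ≡ 1197 (mod 1373)
15^8 = (15^4)^2 ≡ 1197^2 = 1432809 ≡ 770 (mod 1373)
15^16 = (15^8)^2 ≡ 770^2 = 592900 ≡ 1137 (mod 1373)
15^23 = 15^16 · 15^4 · 15^2 · 15^1 ≡ 1137 · 1197 · 225 · 15 ≡ 700 (mod 1373).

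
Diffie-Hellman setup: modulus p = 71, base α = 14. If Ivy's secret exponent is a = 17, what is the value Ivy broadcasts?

Public value = 14^17 (mod 71).
14^1 ≡ 14 (mod 71)
14^2 = (14^1)^2 ≡ 14^2 = 196 ≡ 54 (mod 71)
14^4 = (14^2)^2 ≡ 54^2 = 2916 ≡ 5 (mod 71)
14^8 = (14^4)^2 ≡ 5^2 = 25 ≡ 25 (mod 71)
14^16 = (14^8)^2 ≡ 25^2 = 625 ≡ 57 (mod 71)
14^17 = 14^16 · 14^1 ≡ 57 · 14 ≡ 17 (mod 71).

17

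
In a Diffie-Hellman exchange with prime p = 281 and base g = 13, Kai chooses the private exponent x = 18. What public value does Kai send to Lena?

80

Public value = 13^18 (mod 281).
13^1 ≡ 13 (mod 281)
13^2 = (13^1)^2 ≡ 13^2 = 169 ≡ 169 (mod 281)
13^4 = (13^2)^2 ≡ 169^2 = 28561 ≡ 180 (mod 281)
13^8 = (13^4)^2 ≡ 180^2 = 32400 ≡ 85 (mod 281)
13^16 = (13^8)^2 ≡ 85^2 = 7225 ≡ 200 (mod 281)
13^18 = 13^16 · 13^2 ≡ 200 · 169 ≡ 80 (mod 281).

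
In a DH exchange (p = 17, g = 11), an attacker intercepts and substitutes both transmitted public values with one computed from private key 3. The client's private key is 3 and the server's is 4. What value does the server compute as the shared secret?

The server receives an attacker's public value M = 11^3 mod 17 instead of the honest one.
11^1 ≡ 11 (mod 17)
11^2 = (11^1)^2 ≡ 11^2 = 121 ≡ 2 (mod 17)
11^3 = 11^2 · 11^1 ≡ 2 · 11 ≡ 5 (mod 17).
So M = 5. The server computes K = M^4 mod 17.
5^1 ≡ 5 (mod 17)
5^2 = (5^1)^2 ≡ 5^2 = 25 ≡ 8 (mod 17)
5^4 = (5^2)^2 ≡ 8^2 = 64 ≡ 13 (mod 17)

13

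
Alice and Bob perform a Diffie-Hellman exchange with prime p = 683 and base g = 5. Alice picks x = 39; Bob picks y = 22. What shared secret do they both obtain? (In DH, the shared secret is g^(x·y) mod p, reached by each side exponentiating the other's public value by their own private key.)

Bob sends B = g^y mod p = 5^22 mod 683.
5^1 ≡ 5 (mod 683)
5^2 = (5^1)^2 ≡ 5^2 = 25 ≡ 25 (mod 683)
5^4 = (5^2)^2 ≡ 25^2 = 625 ≡ 625 (mod 683)
5^8 = (5^4)^2 ≡ 625^2 = 390625 ≡ 632 (mod 683)
5^16 = (5^8)^2 ≡ 632^2 = 399424 ≡ 552 (mod 683)
5^22 = 5^16 · 5^4 · 5^2 ≡ 552 · 625 · 25 ≡ 76 (mod 683).
So B = 76. Alice then computes K = B^x mod p = 76^39 mod 683.
76^1 ≡ 76 (mod 683)
76^2 = (76^1)^2 ≡ 76^2 = 5776 ≡ 312 (mod 683)
76^4 = (76^2)^2 ≡ 312^2 = 97344 ≡ 358 (mod 683)
76^8 = (76^4)^2 ≡ 358^2 = 128164 ≡ 443 (mod 683)
76^16 = (76^8)^2 ≡ 443^2 = 196249 ≡ 228 (mod 683)
76^32 = (76^16)^2 ≡ 228^2 = 51984 ≡ 76 (mod 683)
76^39 = 76^32 · 76^4 · 76^2 · 76^1 ≡ 76 · 358 · 312 · 76 ≡ 443 (mod 683).

443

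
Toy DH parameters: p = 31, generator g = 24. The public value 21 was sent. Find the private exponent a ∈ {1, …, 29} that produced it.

Try successive powers of 24 modulo 31:
24^1 ≡ 24
24^2 ≡ 18
24^3 ≡ 29
24^4 ≡ 14
24^5 ≡ 26
24^6 ≡ 4
24^7 ≡ 3
24^8 ≡ 10
24^9 ≡ 23
24^10 ≡ 25
24^11 ≡ 11
24^12 ≡ 16
24^13 ≡ 12
24^14 ≡ 9
24^15 ≡ 30
24^16 ≡ 7
24^17 ≡ 13
24^18 ≡ 2
24^19 ≡ 17
24^20 ≡ 5
24^21 ≡ 27
24^22 ≡ 28
24^23 ≡ 21
Found: a = 23.

23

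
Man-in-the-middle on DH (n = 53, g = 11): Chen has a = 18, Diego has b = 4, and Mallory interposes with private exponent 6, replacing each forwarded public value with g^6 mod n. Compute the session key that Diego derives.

Diego receives Mallory's public value M = 11^6 mod 53 instead of the honest one.
11^1 ≡ 11 (mod 53)
11^2 = (11^1)^2 ≡ 11^2 = 121 ≡ 15 (mod 53)
11^4 = (11^2)^2 ≡ 15^2 = 225 ≡ 13 (mod 53)
11^6 = 11^4 · 11^2 ≡ 13 · 15 ≡ 36 (mod 53).
So M = 36. Diego computes K = M^4 mod 53.
36^1 ≡ 36 (mod 53)
36^2 = (36^1)^2 ≡ 36^2 = 1296 ≡ 24 (mod 53)
36^4 = (36^2)^2 ≡ 24^2 = 576 ≡ 46 (mod 53)

46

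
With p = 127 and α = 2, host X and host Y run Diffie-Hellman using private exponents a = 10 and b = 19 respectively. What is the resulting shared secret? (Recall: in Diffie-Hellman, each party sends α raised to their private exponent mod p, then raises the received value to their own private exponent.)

2

Host X sends A = α^a mod p = 2^10 mod 127.
2^1 ≡ 2 (mod 127)
2^2 = (2^1)^2 ≡ 2^2 = 4 ≡ 4 (mod 127)
2^4 = (2^2)^2 ≡ 4^2 = 16 ≡ 16 (mod 127)
2^8 = (2^4)^2 ≡ 16^2 = 256 ≡ 2 (mod 127)
2^10 = 2^8 · 2^2 ≡ 2 · 4 ≡ 8 (mod 127).
So A = 8. Host Y then computes K = A^b mod p = 8^19 mod 127.
8^1 ≡ 8 (mod 127)
8^2 = (8^1)^2 ≡ 8^2 = 64 ≡ 64 (mod 127)
8^4 = (8^2)^2 ≡ 64^2 = 4096 ≡ 32 (mod 127)
8^8 = (8^4)^2 ≡ 32^2 = 1024 ≡ 8 (mod 127)
8^16 = (8^8)^2 ≡ 8^2 = 64 ≡ 64 (mod 127)
8^19 = 8^16 · 8^2 · 8^1 ≡ 64 · 64 · 8 ≡ 2 (mod 127).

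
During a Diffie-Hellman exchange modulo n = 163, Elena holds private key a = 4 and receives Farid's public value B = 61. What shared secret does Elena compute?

132

Shared key K = 61^4 mod 163.
61^1 ≡ 61 (mod 163)
61^2 = (61^1)^2 ≡ 61^2 = 3721 ≡ 135 (mod 163)
61^4 = (61^2)^2 ≡ 135^2 = 18225 ≡ 132 (mod 163)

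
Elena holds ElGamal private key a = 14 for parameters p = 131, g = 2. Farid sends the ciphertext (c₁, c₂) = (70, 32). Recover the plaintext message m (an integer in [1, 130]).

Shared mask s = c₁^a mod p = 70^14 mod 131.
70^1 ≡ 70 (mod 131)
70^2 = (70^1)^2 ≡ 70^2 = 4900 ≡ 53 (mod 131)
70^4 = (70^2)^2 ≡ 53^2 = 2809 ≡ 58 (mod 131)
70^8 = (70^4)^2 ≡ 58^2 = 3364 ≡ 89 (mod 131)
70^14 = 70^8 · 70^4 · 70^2 ≡ 89 · 58 · 53 ≡ 58 (mod 131).
So s = 58; s⁻¹ ≡ 61 (mod 131).
m = c₂ · s⁻¹ mod 131 = 32 · 61 mod 131 = 118.

118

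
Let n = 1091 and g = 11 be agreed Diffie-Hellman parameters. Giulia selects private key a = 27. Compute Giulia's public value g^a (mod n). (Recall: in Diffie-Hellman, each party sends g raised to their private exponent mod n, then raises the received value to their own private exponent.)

1038

Public value = 11^27 (mod 1091).
11^1 ≡ 11 (mod 1091)
11^2 = (11^1)^2 ≡ 11^2 = 121 ≡ 121 (mod 1091)
11^4 = (11^2)^2 ≡ 121^2 = 14641 ≡ 458 (mod 1091)
11^8 = (11^4)^2 ≡ 458^2 = 209764 ≡ 292 (mod 1091)
11^16 = (11^8)^2 ≡ 292^2 = 85264 ≡ 166 (mod 1091)
11^27 = 11^16 · 11^8 · 11^2 · 11^1 ≡ 166 · 292 · 121 · 11 ≡ 1038 (mod 1091).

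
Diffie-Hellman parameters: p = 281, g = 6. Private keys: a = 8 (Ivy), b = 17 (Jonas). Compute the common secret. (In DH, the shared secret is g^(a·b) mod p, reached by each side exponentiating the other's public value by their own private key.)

165

Jonas sends B = g^b mod p = 6^17 mod 281.
6^1 ≡ 6 (mod 281)
6^2 = (6^1)^2 ≡ 6^2 = 36 ≡ 36 (mod 281)
6^4 = (6^2)^2 ≡ 36^2 = 1296 ≡ 172 (mod 281)
6^8 = (6^4)^2 ≡ 172^2 = 29584 ≡ 79 (mod 281)
6^16 = (6^8)^2 ≡ 79^2 = 6241 ≡ 59 (mod 281)
6^17 = 6^16 · 6^1 ≡ 59 · 6 ≡ 73 (mod 281).
So B = 73. Ivy then computes K = B^a mod p = 73^8 mod 281.
73^1 ≡ 73 (mod 281)
73^2 = (73^1)^2 ≡ 73^2 = 5329 ≡ 271 (mod 281)
73^4 = (73^2)^2 ≡ 271^2 = 73441 ≡ 100 (mod 281)
73^8 = (73^4)^2 ≡ 100^2 = 10000 ≡ 165 (mod 281)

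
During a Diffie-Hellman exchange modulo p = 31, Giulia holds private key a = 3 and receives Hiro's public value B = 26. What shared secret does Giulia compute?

30

Shared key K = 26^3 mod 31.
26^1 ≡ 26 (mod 31)
26^2 = (26^1)^2 ≡ 26^2 = 676 ≡ 25 (mod 31)
26^3 = 26^2 · 26^1 ≡ 25 · 26 ≡ 30 (mod 31).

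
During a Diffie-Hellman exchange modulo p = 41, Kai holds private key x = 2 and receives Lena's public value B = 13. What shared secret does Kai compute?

5

Shared key K = 13^2 mod 41.
13^1 ≡ 13 (mod 41)
13^2 = (13^1)^2 ≡ 13^2 = 169 ≡ 5 (mod 41)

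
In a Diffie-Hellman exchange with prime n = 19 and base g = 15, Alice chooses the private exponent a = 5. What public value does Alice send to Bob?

2

Public value = 15^5 mod 19.
15^1 ≡ 15 (mod 19)
15^2 = (15^1)^2 ≡ 15^2 = 225 ≡ 16 (mod 19)
15^4 = (15^2)^2 ≡ 16^2 = 256 ≡ 9 (mod 19)
15^5 = 15^4 · 15^1 ≡ 9 · 15 ≡ 2 (mod 19).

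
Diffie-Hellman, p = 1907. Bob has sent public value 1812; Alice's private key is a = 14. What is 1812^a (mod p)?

Shared key K = 1812^14 mod 1907.
1812^1 ≡ 1812 (mod 1907)
1812^2 = (1812^1)^2 ≡ 1812^2 = 3283344 ≡ 1397 (mod 1907)
1812^4 = (1812^2)^2 ≡ 1397^2 = 1951609 ≡ 748 (mod 1907)
1812^8 = (1812^4)^2 ≡ 748^2 = 559504 ≡ 753 (mod 1907)
1812^14 = 1812^8 · 1812^4 · 1812^2 ≡ 753 · 748 · 1397 ≡ 784 (mod 1907).

784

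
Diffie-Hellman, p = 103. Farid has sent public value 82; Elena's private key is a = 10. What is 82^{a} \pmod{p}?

Shared key K = 82^10 mod 103.
82^1 ≡ 82 (mod 103)
82^2 = (82^1)^2 ≡ 82^2 = 6724 ≡ 29 (mod 103)
82^4 = (82^2)^2 ≡ 29^2 = 841 ≡ 17 (mod 103)
82^8 = (82^4)^2 ≡ 17^2 = 289 ≡ 83 (mod 103)
82^10 = 82^8 · 82^2 ≡ 83 · 29 ≡ 38 (mod 103).

38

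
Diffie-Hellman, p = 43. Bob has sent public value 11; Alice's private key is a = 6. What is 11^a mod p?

4

Shared key K = 11^6 mod 43.
11^1 ≡ 11 (mod 43)
11^2 = (11^1)^2 ≡ 11^2 = 121 ≡ 35 (mod 43)
11^4 = (11^2)^2 ≡ 35^2 = 1225 ≡ 21 (mod 43)
11^6 = 11^4 · 11^2 ≡ 21 · 35 ≡ 4 (mod 43).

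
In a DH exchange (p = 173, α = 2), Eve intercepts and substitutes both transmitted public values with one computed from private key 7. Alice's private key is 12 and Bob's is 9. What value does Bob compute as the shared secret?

110

Bob receives Eve's public value M = 2^7 mod 173 instead of the honest one.
2^1 ≡ 2 (mod 173)
2^2 = (2^1)^2 ≡ 2^2 = 4 ≡ 4 (mod 173)
2^4 = (2^2)^2 ≡ 4^2 = 16 ≡ 16 (mod 173)
2^7 = 2^4 · 2^2 · 2^1 ≡ 16 · 4 · 2 ≡ 128 (mod 173).
So M = 128. Bob computes K = M^9 mod 173.
128^1 ≡ 128 (mod 173)
128^2 = (128^1)^2 ≡ 128^2 = 16384 ≡ 122 (mod 173)
128^4 = (128^2)^2 ≡ 122^2 = 14884 ≡ 6 (mod 173)
128^8 = (128^4)^2 ≡ 6^2 = 36 ≡ 36 (mod 173)
128^9 = 128^8 · 128^1 ≡ 36 · 128 ≡ 110 (mod 173).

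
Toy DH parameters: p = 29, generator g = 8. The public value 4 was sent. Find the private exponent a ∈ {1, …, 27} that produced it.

10

Try successive powers of 8 modulo 29:
8^1 ≡ 8
8^2 ≡ 6
8^3 ≡ 19
8^4 ≡ 7
8^5 ≡ 27
8^6 ≡ 13
8^7 ≡ 17
8^8 ≡ 20
8^9 ≡ 15
8^10 ≡ 4
Found: a = 10.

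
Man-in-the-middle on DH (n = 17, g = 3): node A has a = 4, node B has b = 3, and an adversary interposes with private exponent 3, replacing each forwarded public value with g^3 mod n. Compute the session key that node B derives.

14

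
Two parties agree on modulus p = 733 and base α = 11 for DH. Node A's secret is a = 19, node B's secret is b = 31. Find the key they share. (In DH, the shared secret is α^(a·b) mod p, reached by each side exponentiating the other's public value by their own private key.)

8

Node A sends A = α^a mod p = 11^19 mod 733.
11^1 ≡ 11 (mod 733)
11^2 = (11^1)^2 ≡ 11^2 = 121 ≡ 121 (mod 733)
11^4 = (11^2)^2 ≡ 121^2 = 14641 ≡ 714 (mod 733)
11^8 = (11^4)^2 ≡ 714^2 = 509796 ≡ 361 (mod 733)
11^16 = (11^8)^2 ≡ 361^2 = 130321 ≡ 580 (mod 733)
11^19 = 11^16 · 11^2 · 11^1 ≡ 580 · 121 · 11 ≡ 131 (mod 733).
So A = 131. Node B then computes K = A^b mod p = 131^31 mod 733.
131^1 ≡ 131 (mod 733)
131^2 = (131^1)^2 ≡ 131^2 = 17161 ≡ 302 (mod 733)
131^4 = (131^2)^2 ≡ 302^2 = 91204 ≡ 312 (mod 733)
131^8 = (131^4)^2 ≡ 312^2 = 97344 ≡ 588 (mod 733)
131^16 = (131^8)^2 ≡ 588^2 = 345744 ≡ 501 (mod 733)
131^31 = 131^16 · 131^8 · 131^4 · 131^2 · 131^1 ≡ 501 · 588 · 312 · 302 · 131 ≡ 8 (mod 733).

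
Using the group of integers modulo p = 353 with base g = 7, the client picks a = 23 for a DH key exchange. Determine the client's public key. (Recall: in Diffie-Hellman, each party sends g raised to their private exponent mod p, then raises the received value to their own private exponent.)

6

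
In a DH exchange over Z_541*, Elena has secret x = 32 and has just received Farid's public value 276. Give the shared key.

Shared key K = 276^32 mod 541.
276^1 ≡ 276 (mod 541)
276^2 = (276^1)^2 ≡ 276^2 = 76176 ≡ 436 (mod 541)
276^4 = (276^2)^2 ≡ 436^2 = 190096 ≡ 205 (mod 541)
276^8 = (276^4)^2 ≡ 205^2 = 42025 ≡ 368 (mod 541)
276^16 = (276^8)^2 ≡ 368^2 = 135424 ≡ 174 (mod 541)
276^32 = (276^16)^2 ≡ 174^2 = 30276 ≡ 521 (mod 541)

521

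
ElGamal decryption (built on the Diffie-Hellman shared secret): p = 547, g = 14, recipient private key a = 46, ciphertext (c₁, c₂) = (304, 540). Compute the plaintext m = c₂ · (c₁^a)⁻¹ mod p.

Shared mask s = c₁^a mod p = 304^46 mod 547.
304^1 ≡ 304 (mod 547)
304^2 = (304^1)^2 ≡ 304^2 = 92416 ≡ 520 (mod 547)
304^4 = (304^2)^2 ≡ 520^2 = 270400 ≡ 182 (mod 547)
304^8 = (304^4)^2 ≡ 182^2 = 33124 ≡ 304 (mod 547)
304^16 = (304^8)^2 ≡ 304^2 = 92416 ≡ 520 (mod 547)
304^32 = (304^16)^2 ≡ 520^2 = 270400 ≡ 182 (mod 547)
304^46 = 304^32 · 304^8 · 304^4 · 304^2 ≡ 182 · 304 · 182 · 520 ≡ 182 (mod 547).
So s = 182; s⁻¹ ≡ 544 (mod 547).
m = c₂ · s⁻¹ mod 547 = 540 · 544 mod 547 = 21.

21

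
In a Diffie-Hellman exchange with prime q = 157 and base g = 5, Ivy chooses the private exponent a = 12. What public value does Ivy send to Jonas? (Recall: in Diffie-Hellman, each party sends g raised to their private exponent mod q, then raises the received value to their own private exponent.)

Public value = 5^12 (mod 157).
5^1 ≡ 5 (mod 157)
5^2 = (5^1)^2 ≡ 5^2 = 25 ≡ 25 (mod 157)
5^4 = (5^2)^2 ≡ 25^2 = 625 ≡ 154 (mod 157)
5^8 = (5^4)^2 ≡ 154^2 = 23716 ≡ 9 (mod 157)
5^12 = 5^8 · 5^4 ≡ 9 · 154 ≡ 130 (mod 157).

130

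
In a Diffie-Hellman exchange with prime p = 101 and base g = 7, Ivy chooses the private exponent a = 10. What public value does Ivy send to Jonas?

65

Public value = 7^{10} \pmod{101}.
7^1 ≡ 7 (mod 101)
7^2 = (7^1)^2 ≡ 7^2 = 49 ≡ 49 (mod 101)
7^4 = (7^2)^2 ≡ 49^2 = 2401 ≡ 78 (mod 101)
7^8 = (7^4)^2 ≡ 78^2 = 6084 ≡ 24 (mod 101)
7^10 = 7^8 · 7^2 ≡ 24 · 49 ≡ 65 (mod 101).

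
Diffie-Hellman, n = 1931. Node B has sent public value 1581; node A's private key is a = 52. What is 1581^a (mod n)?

883

Shared key K = 1581^52 mod 1931.
1581^1 ≡ 1581 (mod 1931)
1581^2 = (1581^1)^2 ≡ 1581^2 = 2499561 ≡ 847 (mod 1931)
1581^4 = (1581^2)^2 ≡ 847^2 = 717409 ≡ 1008 (mod 1931)
1581^8 = (1581^4)^2 ≡ 1008^2 = 1016064 ≡ 358 (mod 1931)
1581^16 = (1581^8)^2 ≡ 358^2 = 128164 ≡ 718 (mod 1931)
1581^32 = (1581^16)^2 ≡ 718^2 = 515524 ≡ 1878 (mod 1931)
1581^52 = 1581^32 · 1581^16 · 1581^4 ≡ 1878 · 718 · 1008 ≡ 883 (mod 1931).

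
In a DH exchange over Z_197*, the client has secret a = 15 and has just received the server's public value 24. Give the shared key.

Shared key K = 24^15 mod 197.
24^1 ≡ 24 (mod 197)
24^2 = (24^1)^2 ≡ 24^2 = 576 ≡ 182 (mod 197)
24^4 = (24^2)^2 ≡ 182^2 = 33124 ≡ 28 (mod 197)
24^8 = (24^4)^2 ≡ 28^2 = 784 ≡ 193 (mod 197)
24^15 = 24^8 · 24^4 · 24^2 · 24^1 ≡ 193 · 28 · 182 · 24 ≡ 132 (mod 197).

132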